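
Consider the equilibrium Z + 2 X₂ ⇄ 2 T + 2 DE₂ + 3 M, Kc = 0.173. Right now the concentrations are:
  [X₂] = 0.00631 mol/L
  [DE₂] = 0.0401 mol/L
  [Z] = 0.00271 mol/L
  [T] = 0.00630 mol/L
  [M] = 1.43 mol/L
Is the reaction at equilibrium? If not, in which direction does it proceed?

Qc = [T]²·[DE₂]²·[M]³ / ([Z]·[X₂]²) = (0.00630)²·(0.0401)²·(1.43)³ / ((0.00271)·(0.00631)²) = 1.73
Qc = 1.73 > Kc = 0.173, so the reverse reaction proceeds.

reverse (toward reactants)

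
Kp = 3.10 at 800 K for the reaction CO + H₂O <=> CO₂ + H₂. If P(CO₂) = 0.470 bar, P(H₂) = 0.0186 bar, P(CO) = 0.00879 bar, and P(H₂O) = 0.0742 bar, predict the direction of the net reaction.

to the left

Qp = P(CO₂)·P(H₂) / (P(CO)·P(H₂O)) = (0.470)·(0.0186) / ((0.00879)·(0.0742)) = 13.4
Qp = 13.4 > Kp = 3.10, so the reverse reaction proceeds.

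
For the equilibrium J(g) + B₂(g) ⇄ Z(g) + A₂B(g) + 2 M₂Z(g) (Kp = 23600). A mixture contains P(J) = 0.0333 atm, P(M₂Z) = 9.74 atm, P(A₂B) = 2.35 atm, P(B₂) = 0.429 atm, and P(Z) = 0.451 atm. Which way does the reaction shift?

Qp = P(Z)·P(A₂B)·P(M₂Z)² / (P(J)·P(B₂)) = (0.451)·(2.35)·(9.74)² / ((0.0333)·(0.429)) = 7040
Qp = 7040 < Kp = 23600, so the forward reaction proceeds.

toward products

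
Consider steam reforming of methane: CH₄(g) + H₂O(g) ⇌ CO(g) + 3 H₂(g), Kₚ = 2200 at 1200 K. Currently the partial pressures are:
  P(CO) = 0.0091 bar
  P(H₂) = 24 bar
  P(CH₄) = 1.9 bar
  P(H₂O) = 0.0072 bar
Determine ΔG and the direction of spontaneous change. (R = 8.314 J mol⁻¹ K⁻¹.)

Qₚ = P(CO)·P(H₂)³ / (P(CH₄)·P(H₂O)) = (0.0091)·(24)³ / ((1.9)·(0.0072)) = 9200
ΔG = RT ln(Qₚ/Kₚ) = (8.314 J mol⁻¹ K⁻¹)(1200 K) × ln(9200/2200)
   = (9.977 kJ/mol)(1.431) = 14.3 kJ/mol
ΔG > 0, so the forward reaction is non-spontaneous (proceeds in reverse).

ΔG = 14.3 kJ/mol; the forward reaction is non-spontaneous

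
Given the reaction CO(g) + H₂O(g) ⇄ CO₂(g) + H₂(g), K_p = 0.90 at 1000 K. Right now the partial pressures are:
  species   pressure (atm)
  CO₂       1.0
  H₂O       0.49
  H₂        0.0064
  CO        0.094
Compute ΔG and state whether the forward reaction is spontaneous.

ΔG = -15.5 kJ/mol; the forward reaction is spontaneous

Q_p = P(CO₂)·P(H₂) / (P(CO)·P(H₂O)) = (1.0)·(0.0064) / ((0.094)·(0.49)) = 0.139
ΔG = RT ln(Q_p/K_p) = (8.314 J mol⁻¹ K⁻¹)(1000 K) × ln(0.139/0.90)
   = (8.314 kJ/mol)(-1.868) = -15.5 kJ/mol
ΔG < 0, so the forward reaction is spontaneous (proceeds forward).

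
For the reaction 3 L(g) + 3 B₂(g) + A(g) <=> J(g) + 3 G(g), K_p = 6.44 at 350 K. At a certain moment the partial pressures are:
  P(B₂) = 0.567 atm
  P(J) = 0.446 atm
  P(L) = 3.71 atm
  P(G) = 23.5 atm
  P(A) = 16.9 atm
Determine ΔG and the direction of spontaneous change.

ΔG = 5.07 kJ/mol; the forward reaction is non-spontaneous

Q_p = P(J)·P(G)³ / (P(L)³·P(B₂)³·P(A)) = (0.446)·(23.5)³ / ((3.71)³·(0.567)³·(16.9)) = 36.8
ΔG = RT ln(Q_p/K_p) = (8.314 J mol⁻¹ K⁻¹)(350 K) × ln(36.8/6.44)
   = (2.910 kJ/mol)(1.743) = 5.07 kJ/mol
ΔG > 0, so the forward reaction is non-spontaneous (proceeds in reverse).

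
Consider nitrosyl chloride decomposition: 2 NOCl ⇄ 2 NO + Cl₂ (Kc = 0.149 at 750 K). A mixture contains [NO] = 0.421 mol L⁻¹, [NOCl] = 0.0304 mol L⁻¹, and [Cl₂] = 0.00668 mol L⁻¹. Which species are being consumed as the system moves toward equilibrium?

Qc = [NO]²·[Cl₂] / [NOCl]² = (0.421)²·(0.00668) / (0.0304)² = 1.28
Qc = 1.28 > Kc = 0.149: net reverse reaction.

NO, Cl₂ (products)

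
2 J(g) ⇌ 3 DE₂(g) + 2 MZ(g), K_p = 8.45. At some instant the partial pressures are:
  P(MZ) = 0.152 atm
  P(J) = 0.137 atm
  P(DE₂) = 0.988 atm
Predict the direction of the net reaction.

forward (toward products)

Q_p = P(DE₂)³·P(MZ)² / P(J)² = (0.988)³·(0.152)² / (0.137)² = 1.19
Q_p = 1.19 < K_p = 8.45, so the forward reaction proceeds.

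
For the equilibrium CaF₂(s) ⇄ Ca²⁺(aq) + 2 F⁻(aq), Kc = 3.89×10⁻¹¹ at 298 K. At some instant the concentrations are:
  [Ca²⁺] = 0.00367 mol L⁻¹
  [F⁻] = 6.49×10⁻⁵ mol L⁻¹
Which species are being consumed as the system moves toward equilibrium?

CaF₂ (reactants)

(CaF₂ is a pure solid — omitted from Qc.)
Qc = [Ca²⁺]·[F⁻]² = (0.00367)·(6.49×10⁻⁵)² = 1.55×10⁻¹¹
Qc = 1.55×10⁻¹¹ < Kc = 3.89×10⁻¹¹: net forward reaction.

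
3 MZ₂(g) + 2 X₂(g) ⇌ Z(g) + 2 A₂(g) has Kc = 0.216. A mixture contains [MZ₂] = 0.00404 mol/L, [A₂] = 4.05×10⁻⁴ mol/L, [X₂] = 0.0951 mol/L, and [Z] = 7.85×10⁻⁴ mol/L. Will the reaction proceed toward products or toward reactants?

no net change (already at equilibrium)

Qc = [Z]·[A₂]² / ([MZ₂]³·[X₂]²) = (7.85×10⁻⁴)·(4.05×10⁻⁴)² / ((0.00404)³·(0.0951)²) = 0.216
Qc = 0.216 = Kc, so the system is already at equilibrium.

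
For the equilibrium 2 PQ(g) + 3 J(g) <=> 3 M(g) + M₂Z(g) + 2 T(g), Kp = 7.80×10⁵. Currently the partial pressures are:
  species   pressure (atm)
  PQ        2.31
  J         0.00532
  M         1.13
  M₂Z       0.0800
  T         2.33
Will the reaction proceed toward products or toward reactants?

neither direction; the system is at equilibrium

Qp = P(M)³·P(M₂Z)·P(T)² / (P(PQ)²·P(J)³) = (1.13)³·(0.0800)·(2.33)² / ((2.31)²·(0.00532)³) = 7.80×10⁵
Qp = 7.80×10⁵ = Kp, so the system is already at equilibrium.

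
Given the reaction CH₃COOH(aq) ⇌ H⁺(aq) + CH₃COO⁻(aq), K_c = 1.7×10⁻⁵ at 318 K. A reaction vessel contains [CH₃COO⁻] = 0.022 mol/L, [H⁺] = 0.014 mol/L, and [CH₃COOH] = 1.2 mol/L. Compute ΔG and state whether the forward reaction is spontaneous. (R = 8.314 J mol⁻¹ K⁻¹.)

Q_c = [H⁺]·[CH₃COO⁻] / [CH₃COOH] = (0.014)·(0.022) / (1.2) = 2.57×10⁻⁴
ΔG = RT ln(Q_c/K_c) = (8.314 J mol⁻¹ K⁻¹)(318 K) × ln(2.57×10⁻⁴/1.7×10⁻⁵)
   = (2.644 kJ/mol)(2.716) = 7.18 kJ/mol
ΔG > 0, so the forward reaction is non-spontaneous (proceeds in reverse).

ΔG = 7.18 kJ/mol; the forward reaction is non-spontaneous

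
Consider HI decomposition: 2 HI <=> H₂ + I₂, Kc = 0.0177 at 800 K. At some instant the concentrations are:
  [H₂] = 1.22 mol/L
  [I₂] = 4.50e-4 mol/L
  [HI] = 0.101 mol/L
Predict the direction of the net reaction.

to the left

Qc = [H₂]·[I₂] / [HI]² = (1.22)·(4.50e-4) / (0.101)² = 0.0538
Qc = 0.0538 > Kc = 0.0177, so the reverse reaction proceeds.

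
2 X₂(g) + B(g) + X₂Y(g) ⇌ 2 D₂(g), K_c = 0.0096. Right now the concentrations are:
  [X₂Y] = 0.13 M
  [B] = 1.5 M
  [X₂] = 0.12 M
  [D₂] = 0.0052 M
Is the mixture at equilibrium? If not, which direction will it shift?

yes, at equilibrium

Q_c = [D₂]² / ([X₂]²·[B]·[X₂Y]) = (0.0052)² / ((0.12)²·(1.5)·(0.13)) = 0.0096
Q_c = 0.0096 = K_c; the system is at equilibrium.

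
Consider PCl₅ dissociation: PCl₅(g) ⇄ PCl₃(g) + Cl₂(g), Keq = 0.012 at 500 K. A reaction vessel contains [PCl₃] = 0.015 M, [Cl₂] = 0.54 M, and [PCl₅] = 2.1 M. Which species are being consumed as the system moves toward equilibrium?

Q = [PCl₃]·[Cl₂] / [PCl₅] = (0.015)·(0.54) / (2.1) = 0.0039
Q = 0.0039 < Keq = 0.012: net forward reaction.

PCl₅ (reactants)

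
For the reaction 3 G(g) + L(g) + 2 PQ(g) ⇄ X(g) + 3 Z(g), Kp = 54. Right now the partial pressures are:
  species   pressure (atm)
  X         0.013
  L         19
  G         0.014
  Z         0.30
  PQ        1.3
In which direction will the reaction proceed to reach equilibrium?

Qp = P(X)·P(Z)³ / (P(G)³·P(L)·P(PQ)²) = (0.013)·(0.30)³ / ((0.014)³·(19)·(1.3)²) = 4.0
Qp = 4.0 < Kp = 54, so the forward reaction proceeds.

in the forward direction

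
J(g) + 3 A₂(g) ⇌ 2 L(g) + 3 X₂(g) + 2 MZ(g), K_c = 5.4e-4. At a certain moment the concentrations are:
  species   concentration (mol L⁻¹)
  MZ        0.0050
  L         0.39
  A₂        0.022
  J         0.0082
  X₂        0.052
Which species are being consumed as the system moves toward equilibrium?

L, X₂, MZ (products)

Q_c = [L]²·[X₂]³·[MZ]² / ([J]·[A₂]³) = (0.39)²·(0.052)³·(0.0050)² / ((0.0082)·(0.022)³) = 0.0061
Q_c = 0.0061 > K_c = 5.4e-4: net reverse reaction.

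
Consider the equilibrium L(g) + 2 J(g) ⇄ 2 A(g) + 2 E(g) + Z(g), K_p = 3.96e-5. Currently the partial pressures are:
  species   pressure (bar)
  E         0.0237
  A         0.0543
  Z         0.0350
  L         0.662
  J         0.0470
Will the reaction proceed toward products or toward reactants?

Q_p = P(A)²·P(E)²·P(Z) / (P(L)·P(J)²) = (0.0543)²·(0.0237)²·(0.0350) / ((0.662)·(0.0470)²) = 3.96e-5
Q_p = 3.96e-5 = K_p, so the system is already at equilibrium.

no net change (already at equilibrium)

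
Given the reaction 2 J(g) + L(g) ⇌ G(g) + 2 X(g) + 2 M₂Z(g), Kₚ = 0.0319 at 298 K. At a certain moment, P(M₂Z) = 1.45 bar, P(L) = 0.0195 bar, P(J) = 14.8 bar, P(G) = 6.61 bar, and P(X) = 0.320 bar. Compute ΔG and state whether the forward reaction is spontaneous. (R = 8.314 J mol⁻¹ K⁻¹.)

Qₚ = P(G)·P(X)²·P(M₂Z)² / (P(J)²·P(L)) = (6.61)·(0.320)²·(1.45)² / ((14.8)²·(0.0195)) = 0.333
ΔG = RT ln(Qₚ/Kₚ) = (8.314 J mol⁻¹ K⁻¹)(298 K) × ln(0.333/0.0319)
   = (2.478 kJ/mol)(2.346) = 5.81 kJ/mol
ΔG > 0, so the forward reaction is non-spontaneous (proceeds in reverse).

ΔG = 5.81 kJ/mol; the forward reaction is non-spontaneous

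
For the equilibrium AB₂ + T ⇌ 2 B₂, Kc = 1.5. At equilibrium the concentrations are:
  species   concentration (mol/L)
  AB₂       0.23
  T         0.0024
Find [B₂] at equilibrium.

At equilibrium, Kc = [B₂]² / ([AB₂]·[T]) = 1.5.
([B₂])² / ((0.23)·(0.0024)) = 1.5
[B₂]² = 8.28e-4 ⇒ [B₂] = 0.029 mol/L

[B₂] = 0.029 mol/L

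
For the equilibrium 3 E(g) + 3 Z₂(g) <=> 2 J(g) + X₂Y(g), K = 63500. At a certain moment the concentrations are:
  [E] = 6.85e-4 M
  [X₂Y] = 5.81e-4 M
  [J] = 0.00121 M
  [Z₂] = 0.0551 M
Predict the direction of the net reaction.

to the right

Q = [J]²·[X₂Y] / ([E]³·[Z₂]³) = (0.00121)²·(5.81e-4) / ((6.85e-4)³·(0.0551)³) = 15800
Q = 15800 < K = 63500, so the forward reaction proceeds.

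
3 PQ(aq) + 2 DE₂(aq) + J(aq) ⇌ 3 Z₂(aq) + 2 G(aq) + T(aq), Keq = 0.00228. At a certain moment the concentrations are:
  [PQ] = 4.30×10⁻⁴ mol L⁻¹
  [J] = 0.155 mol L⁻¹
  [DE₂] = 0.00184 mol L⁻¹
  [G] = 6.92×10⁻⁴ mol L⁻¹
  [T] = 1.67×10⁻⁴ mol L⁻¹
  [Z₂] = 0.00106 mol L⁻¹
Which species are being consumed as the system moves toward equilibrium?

none (at equilibrium)

Q = [Z₂]³·[G]²·[T] / ([PQ]³·[DE₂]²·[J]) = (0.00106)³·(6.92×10⁻⁴)²·(1.67×10⁻⁴) / ((4.30×10⁻⁴)³·(0.00184)²·(0.155)) = 0.00228
Q = 0.00228 = Keq; the system is at equilibrium.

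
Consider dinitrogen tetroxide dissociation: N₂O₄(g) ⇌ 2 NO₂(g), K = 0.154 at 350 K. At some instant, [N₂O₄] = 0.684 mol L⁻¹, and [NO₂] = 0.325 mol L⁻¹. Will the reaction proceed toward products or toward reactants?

Q = [NO₂]² / [N₂O₄] = (0.325)² / (0.684) = 0.154
Q = 0.154 = K, so the system is already at equilibrium.

neither direction; the system is at equilibrium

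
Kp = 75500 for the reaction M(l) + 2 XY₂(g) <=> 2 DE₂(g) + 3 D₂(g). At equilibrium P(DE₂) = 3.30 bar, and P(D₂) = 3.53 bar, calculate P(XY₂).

P(XY₂) = 0.0797 bar

(M is a pure liquid — omitted from Kp.)
At equilibrium, Kp = P(DE₂)²·P(D₂)³ / P(XY₂)² = 75500.
(3.30)²·(3.53)³ / (P(XY₂))² = 75500
P(XY₂)² = 0.00634 ⇒ P(XY₂) = 0.0797 bar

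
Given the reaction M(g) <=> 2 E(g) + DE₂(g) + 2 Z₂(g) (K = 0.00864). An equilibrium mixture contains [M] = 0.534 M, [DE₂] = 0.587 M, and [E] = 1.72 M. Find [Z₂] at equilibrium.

[Z₂] = 0.0515 M

At equilibrium, K = [E]²·[DE₂]·[Z₂]² / [M] = 0.00864.
(1.72)²·(0.587)·([Z₂])² / (0.534) = 0.00864
[Z₂]² = 0.00266 ⇒ [Z₂] = 0.0515 M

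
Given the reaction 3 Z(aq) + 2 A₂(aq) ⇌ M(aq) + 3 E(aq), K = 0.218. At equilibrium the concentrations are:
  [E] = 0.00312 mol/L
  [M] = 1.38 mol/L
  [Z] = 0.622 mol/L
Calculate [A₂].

At equilibrium, K = [M]·[E]³ / ([Z]³·[A₂]²) = 0.218.
(1.38)·(0.00312)³ / ((0.622)³·([A₂])²) = 0.218
[A₂]² = 7.99×10⁻⁷ ⇒ [A₂] = 8.94×10⁻⁴ mol/L

[A₂] = 8.94×10⁻⁴ mol/L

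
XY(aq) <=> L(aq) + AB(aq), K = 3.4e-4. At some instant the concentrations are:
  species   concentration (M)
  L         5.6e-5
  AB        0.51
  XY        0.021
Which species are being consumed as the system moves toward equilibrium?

L, AB (products)

Q = [L]·[AB] / [XY] = (5.6e-5)·(0.51) / (0.021) = 0.0014
Q = 0.0014 > K = 3.4e-4: net reverse reaction.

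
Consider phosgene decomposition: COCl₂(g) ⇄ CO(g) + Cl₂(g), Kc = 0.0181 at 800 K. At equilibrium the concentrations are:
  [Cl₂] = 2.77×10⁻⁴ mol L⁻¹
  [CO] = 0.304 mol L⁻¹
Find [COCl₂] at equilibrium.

[COCl₂] = 0.00465 mol L⁻¹

At equilibrium, Kc = [CO]·[Cl₂] / [COCl₂] = 0.0181.
(0.304)·(2.77×10⁻⁴) / ([COCl₂]) = 0.0181
[COCl₂] = 0.00465 mol L⁻¹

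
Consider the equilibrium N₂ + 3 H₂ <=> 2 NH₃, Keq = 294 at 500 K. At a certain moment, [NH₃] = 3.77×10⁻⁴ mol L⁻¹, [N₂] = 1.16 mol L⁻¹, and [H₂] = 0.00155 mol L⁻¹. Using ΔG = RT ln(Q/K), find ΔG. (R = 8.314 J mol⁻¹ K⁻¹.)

ΔG = -9.10 kJ/mol

Q = [NH₃]² / ([N₂]·[H₂]³) = (3.77×10⁻⁴)² / ((1.16)·(0.00155)³) = 32.9
ΔG = RT ln(Q/Keq) = (8.314 J mol⁻¹ K⁻¹)(500 K) × ln(32.9/294)
   = (4.157 kJ/mol)(-2.190) = -9.10 kJ/mol
ΔG < 0, so the forward reaction is spontaneous (proceeds forward).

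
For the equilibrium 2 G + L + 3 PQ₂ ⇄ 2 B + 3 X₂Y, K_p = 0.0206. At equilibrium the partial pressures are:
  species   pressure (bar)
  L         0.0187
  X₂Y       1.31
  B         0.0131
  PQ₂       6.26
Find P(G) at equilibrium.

At equilibrium, K_p = P(B)²·P(X₂Y)³ / (P(G)²·P(L)·P(PQ₂)³) = 0.0206.
(0.0131)²·(1.31)³ / ((P(G))²·(0.0187)·(6.26)³) = 0.0206
P(G)² = 0.00408 ⇒ P(G) = 0.0639 bar

P(G) = 0.0639 bar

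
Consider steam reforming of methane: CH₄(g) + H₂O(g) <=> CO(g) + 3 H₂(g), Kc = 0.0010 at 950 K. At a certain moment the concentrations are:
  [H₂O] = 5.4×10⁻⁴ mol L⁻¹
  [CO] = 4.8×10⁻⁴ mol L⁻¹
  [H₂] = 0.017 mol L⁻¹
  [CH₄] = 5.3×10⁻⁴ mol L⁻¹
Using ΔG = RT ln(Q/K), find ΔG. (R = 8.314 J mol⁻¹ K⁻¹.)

ΔG = 16.7 kJ/mol

Qc = [CO]·[H₂]³ / ([CH₄]·[H₂O]) = (4.8×10⁻⁴)·(0.017)³ / ((5.3×10⁻⁴)·(5.4×10⁻⁴)) = 0.00824
ΔG = RT ln(Qc/Kc) = (8.314 J mol⁻¹ K⁻¹)(950 K) × ln(0.00824/0.0010)
   = (7.898 kJ/mol)(2.109) = 16.7 kJ/mol
ΔG > 0, so the forward reaction is non-spontaneous (proceeds in reverse).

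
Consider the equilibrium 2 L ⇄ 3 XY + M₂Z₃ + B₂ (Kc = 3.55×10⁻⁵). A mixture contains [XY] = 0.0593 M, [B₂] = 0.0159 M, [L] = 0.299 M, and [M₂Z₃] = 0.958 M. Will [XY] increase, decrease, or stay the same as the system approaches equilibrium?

stay the same

Qc = [XY]³·[M₂Z₃]·[B₂] / [L]² = (0.0593)³·(0.958)·(0.0159) / (0.299)² = 3.55×10⁻⁵
Qc = 3.55×10⁻⁵ = Kc; the system is at equilibrium.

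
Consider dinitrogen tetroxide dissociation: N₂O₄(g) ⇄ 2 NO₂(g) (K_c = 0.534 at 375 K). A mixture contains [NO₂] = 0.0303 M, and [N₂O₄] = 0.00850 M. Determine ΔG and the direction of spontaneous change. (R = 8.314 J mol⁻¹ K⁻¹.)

ΔG = -4.98 kJ/mol; the forward reaction is spontaneous

Q_c = [NO₂]² / [N₂O₄] = (0.0303)² / (0.00850) = 0.108
ΔG = RT ln(Q_c/K_c) = (8.314 J mol⁻¹ K⁻¹)(375 K) × ln(0.108/0.534)
   = (3.118 kJ/mol)(-1.598) = -4.98 kJ/mol
ΔG < 0, so the forward reaction is spontaneous (proceeds forward).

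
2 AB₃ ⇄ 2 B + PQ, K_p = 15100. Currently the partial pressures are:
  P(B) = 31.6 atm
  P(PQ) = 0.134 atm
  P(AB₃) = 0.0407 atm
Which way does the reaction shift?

in the reverse direction

Q_p = P(B)²·P(PQ) / P(AB₃)² = (31.6)²·(0.134) / (0.0407)² = 80800
Q_p = 80800 > K_p = 15100, so the reverse reaction proceeds.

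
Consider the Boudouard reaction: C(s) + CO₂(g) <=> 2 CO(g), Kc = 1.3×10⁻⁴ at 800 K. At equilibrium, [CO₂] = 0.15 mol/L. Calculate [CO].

(C is a pure solid — omitted from Kc.)
At equilibrium, Kc = [CO]² / [CO₂] = 1.3×10⁻⁴.
([CO])² / (0.15) = 1.3×10⁻⁴
[CO]² = 1.95×10⁻⁵ ⇒ [CO] = 0.0044 mol/L

[CO] = 0.0044 mol/L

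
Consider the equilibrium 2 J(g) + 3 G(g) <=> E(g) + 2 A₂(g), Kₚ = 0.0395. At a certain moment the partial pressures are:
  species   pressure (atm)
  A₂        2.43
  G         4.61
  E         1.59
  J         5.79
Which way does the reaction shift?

Qₚ = P(E)·P(A₂)² / (P(J)²·P(G)³) = (1.59)·(2.43)² / ((5.79)²·(4.61)³) = 0.00286
Qₚ = 0.00286 < Kₚ = 0.0395, so the forward reaction proceeds.

toward products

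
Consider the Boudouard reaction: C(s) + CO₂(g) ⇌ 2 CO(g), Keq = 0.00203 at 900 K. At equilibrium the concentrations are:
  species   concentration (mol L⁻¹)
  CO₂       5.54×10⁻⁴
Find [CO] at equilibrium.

(C is a pure solid — omitted from Keq.)
At equilibrium, Keq = [CO]² / [CO₂] = 0.00203.
([CO])² / (5.54×10⁻⁴) = 0.00203
[CO]² = 1.12×10⁻⁶ ⇒ [CO] = 0.00106 mol L⁻¹

[CO] = 0.00106 mol L⁻¹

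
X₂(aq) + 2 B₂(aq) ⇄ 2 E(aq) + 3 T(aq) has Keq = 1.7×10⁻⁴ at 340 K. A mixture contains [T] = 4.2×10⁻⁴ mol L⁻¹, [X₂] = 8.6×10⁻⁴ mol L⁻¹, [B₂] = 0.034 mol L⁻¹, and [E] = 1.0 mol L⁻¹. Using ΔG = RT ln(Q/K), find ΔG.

ΔG = -2.33 kJ/mol

Q = [E]²·[T]³ / ([X₂]·[B₂]²) = (1.0)²·(4.2×10⁻⁴)³ / ((8.6×10⁻⁴)·(0.034)²) = 7.45×10⁻⁵
ΔG = RT ln(Q/Keq) = (8.314 J mol⁻¹ K⁻¹)(340 K) × ln(7.45×10⁻⁵/1.7×10⁻⁴)
   = (2.827 kJ/mol)(-0.8250) = -2.33 kJ/mol
ΔG < 0, so the forward reaction is spontaneous (proceeds forward).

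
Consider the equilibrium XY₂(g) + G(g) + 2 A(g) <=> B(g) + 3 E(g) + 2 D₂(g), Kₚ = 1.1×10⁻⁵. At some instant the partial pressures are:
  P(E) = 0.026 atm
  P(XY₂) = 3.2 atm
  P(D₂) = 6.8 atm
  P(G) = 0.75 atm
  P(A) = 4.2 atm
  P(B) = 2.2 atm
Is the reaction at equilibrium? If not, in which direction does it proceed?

Qₚ = P(B)·P(E)³·P(D₂)² / (P(XY₂)·P(G)·P(A)²) = (2.2)·(0.026)³·(6.8)² / ((3.2)·(0.75)·(4.2)²) = 4.2×10⁻⁵
Qₚ = 4.2×10⁻⁵ > Kₚ = 1.1×10⁻⁵, so the reverse reaction proceeds.

toward reactants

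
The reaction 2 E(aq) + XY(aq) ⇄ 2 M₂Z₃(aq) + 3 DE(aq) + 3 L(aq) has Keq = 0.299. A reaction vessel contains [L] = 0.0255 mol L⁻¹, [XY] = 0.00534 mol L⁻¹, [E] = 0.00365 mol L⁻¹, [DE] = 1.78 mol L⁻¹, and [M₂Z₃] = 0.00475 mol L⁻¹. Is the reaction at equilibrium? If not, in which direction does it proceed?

Q = [M₂Z₃]²·[DE]³·[L]³ / ([E]²·[XY]) = (0.00475)²·(1.78)³·(0.0255)³ / ((0.00365)²·(0.00534)) = 0.0297
Q = 0.0297 < Keq = 0.299, so the forward reaction proceeds.

in the forward direction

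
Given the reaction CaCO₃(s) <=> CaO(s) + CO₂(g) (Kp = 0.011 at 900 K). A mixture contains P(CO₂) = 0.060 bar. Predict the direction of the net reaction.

in the reverse direction

(CaCO₃, CaO are pure solids — omitted from Qp.)
Qp = P(CO₂) = 0.060
Qp = 0.060 > Kp = 0.011, so the reverse reaction proceeds.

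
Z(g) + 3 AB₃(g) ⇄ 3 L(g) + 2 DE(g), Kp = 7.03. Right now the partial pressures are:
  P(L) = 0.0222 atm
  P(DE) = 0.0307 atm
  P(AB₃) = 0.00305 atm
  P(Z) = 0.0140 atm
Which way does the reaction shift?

Qp = P(L)³·P(DE)² / (P(Z)·P(AB₃)³) = (0.0222)³·(0.0307)² / ((0.0140)·(0.00305)³) = 26.0
Qp = 26.0 > Kp = 7.03, so the reverse reaction proceeds.

in the reverse direction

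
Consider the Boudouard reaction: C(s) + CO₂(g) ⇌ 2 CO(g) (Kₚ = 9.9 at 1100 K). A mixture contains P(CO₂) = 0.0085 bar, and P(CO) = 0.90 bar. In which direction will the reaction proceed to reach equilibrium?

in the reverse direction

(C is a pure solid — omitted from Qₚ.)
Qₚ = P(CO)² / P(CO₂) = (0.90)² / (0.0085) = 95
Qₚ = 95 > Kₚ = 9.9, so the reverse reaction proceeds.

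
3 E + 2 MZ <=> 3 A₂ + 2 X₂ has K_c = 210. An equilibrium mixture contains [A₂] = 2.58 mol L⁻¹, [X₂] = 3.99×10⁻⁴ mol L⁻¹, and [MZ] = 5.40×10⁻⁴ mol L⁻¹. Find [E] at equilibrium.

At equilibrium, K_c = [A₂]³·[X₂]² / ([E]³·[MZ]²) = 210.
(2.58)³·(3.99×10⁻⁴)² / (([E])³·(5.40×10⁻⁴)²) = 210
[E]³ = 0.0446 ⇒ [E] = 0.355 mol L⁻¹

[E] = 0.355 mol L⁻¹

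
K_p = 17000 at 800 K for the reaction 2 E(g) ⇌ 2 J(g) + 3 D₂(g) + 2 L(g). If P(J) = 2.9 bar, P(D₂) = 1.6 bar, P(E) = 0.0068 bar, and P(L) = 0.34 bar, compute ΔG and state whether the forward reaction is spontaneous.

Q_p = P(J)²·P(D₂)³·P(L)² / P(E)² = (2.9)²·(1.6)³·(0.34)² / (0.0068)² = 86100
ΔG = RT ln(Q_p/K_p) = (8.314 J mol⁻¹ K⁻¹)(800 K) × ln(86100/17000)
   = (6.651 kJ/mol)(1.622) = 10.8 kJ/mol
ΔG > 0, so the forward reaction is non-spontaneous (proceeds in reverse).

ΔG = 10.8 kJ/mol; the forward reaction is non-spontaneous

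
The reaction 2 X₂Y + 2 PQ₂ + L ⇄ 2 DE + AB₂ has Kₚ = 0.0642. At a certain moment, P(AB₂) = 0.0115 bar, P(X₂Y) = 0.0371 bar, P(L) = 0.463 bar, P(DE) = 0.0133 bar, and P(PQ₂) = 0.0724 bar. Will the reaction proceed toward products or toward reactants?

Qₚ = P(DE)²·P(AB₂) / (P(X₂Y)²·P(PQ₂)²·P(L)) = (0.0133)²·(0.0115) / ((0.0371)²·(0.0724)²·(0.463)) = 0.609
Qₚ = 0.609 > Kₚ = 0.0642, so the reverse reaction proceeds.

reverse (toward reactants)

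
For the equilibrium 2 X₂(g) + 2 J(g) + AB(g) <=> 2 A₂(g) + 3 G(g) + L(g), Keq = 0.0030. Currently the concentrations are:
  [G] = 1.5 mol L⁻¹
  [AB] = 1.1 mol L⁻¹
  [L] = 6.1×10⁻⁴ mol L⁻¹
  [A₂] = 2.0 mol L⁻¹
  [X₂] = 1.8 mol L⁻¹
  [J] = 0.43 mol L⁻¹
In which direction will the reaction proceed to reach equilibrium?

reverse (toward reactants)

Q = [A₂]²·[G]³·[L] / ([X₂]²·[J]²·[AB]) = (2.0)²·(1.5)³·(6.1×10⁻⁴) / ((1.8)²·(0.43)²·(1.1)) = 0.012
Q = 0.012 > Keq = 0.0030, so the reverse reaction proceeds.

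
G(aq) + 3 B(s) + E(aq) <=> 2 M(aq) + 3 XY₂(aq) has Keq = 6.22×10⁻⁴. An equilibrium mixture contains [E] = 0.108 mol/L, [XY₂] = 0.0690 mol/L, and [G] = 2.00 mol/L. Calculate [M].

[M] = 0.640 mol/L

(B is a pure solid — omitted from Keq.)
At equilibrium, Keq = [M]²·[XY₂]³ / ([G]·[E]) = 6.22×10⁻⁴.
([M])²·(0.0690)³ / ((2.00)·(0.108)) = 6.22×10⁻⁴
[M]² = 0.409 ⇒ [M] = 0.640 mol/L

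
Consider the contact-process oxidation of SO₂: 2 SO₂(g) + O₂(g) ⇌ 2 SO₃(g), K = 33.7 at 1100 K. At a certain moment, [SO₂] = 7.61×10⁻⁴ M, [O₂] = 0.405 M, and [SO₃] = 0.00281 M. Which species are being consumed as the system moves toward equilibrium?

Q = [SO₃]² / ([SO₂]²·[O₂]) = (0.00281)² / ((7.61×10⁻⁴)²·(0.405)) = 33.7
Q = 33.7 = K; the system is at equilibrium.

none (at equilibrium)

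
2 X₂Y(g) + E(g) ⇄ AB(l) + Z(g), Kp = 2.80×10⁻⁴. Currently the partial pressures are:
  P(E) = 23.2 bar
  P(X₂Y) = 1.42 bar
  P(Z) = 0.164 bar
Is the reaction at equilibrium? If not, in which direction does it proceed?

(AB is a pure liquid — omitted from Qp.)
Qp = P(Z) / (P(X₂Y)²·P(E)) = (0.164) / ((1.42)²·(23.2)) = 0.00351
Qp = 0.00351 > Kp = 2.80×10⁻⁴, so the reverse reaction proceeds.

toward reactants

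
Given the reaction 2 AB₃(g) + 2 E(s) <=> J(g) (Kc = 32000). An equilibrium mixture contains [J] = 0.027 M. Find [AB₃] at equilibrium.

(E is a pure solid — omitted from Kc.)
At equilibrium, Kc = [J] / [AB₃]² = 32000.
(0.027) / ([AB₃])² = 32000
[AB₃]² = 8.44e-7 ⇒ [AB₃] = 9.2e-4 M

[AB₃] = 9.2e-4 M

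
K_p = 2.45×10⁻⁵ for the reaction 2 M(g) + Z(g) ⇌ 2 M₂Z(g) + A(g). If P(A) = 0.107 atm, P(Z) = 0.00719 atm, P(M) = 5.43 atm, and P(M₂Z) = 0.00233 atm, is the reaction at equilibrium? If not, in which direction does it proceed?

Q_p = P(M₂Z)²·P(A) / (P(M)²·P(Z)) = (0.00233)²·(0.107) / ((5.43)²·(0.00719)) = 2.74×10⁻⁶
Q_p = 2.74×10⁻⁶ < K_p = 2.45×10⁻⁵, so the forward reaction proceeds.

in the forward direction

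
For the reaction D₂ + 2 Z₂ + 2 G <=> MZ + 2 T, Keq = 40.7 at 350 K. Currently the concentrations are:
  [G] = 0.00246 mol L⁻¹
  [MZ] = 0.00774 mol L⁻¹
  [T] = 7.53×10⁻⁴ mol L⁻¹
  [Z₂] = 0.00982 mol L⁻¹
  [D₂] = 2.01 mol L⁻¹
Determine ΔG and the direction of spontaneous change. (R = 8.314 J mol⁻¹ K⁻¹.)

ΔG = -6.95 kJ/mol; the forward reaction is spontaneous

Q = [MZ]·[T]² / ([D₂]·[Z₂]²·[G]²) = (0.00774)·(7.53×10⁻⁴)² / ((2.01)·(0.00982)²·(0.00246)²) = 3.74
ΔG = RT ln(Q/Keq) = (8.314 J mol⁻¹ K⁻¹)(350 K) × ln(3.74/40.7)
   = (2.910 kJ/mol)(-2.387) = -6.95 kJ/mol
ΔG < 0, so the forward reaction is spontaneous (proceeds forward).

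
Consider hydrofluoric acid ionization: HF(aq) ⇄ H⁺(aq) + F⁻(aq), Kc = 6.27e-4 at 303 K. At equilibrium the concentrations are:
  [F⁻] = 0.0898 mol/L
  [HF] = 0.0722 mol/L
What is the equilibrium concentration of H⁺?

At equilibrium, Kc = [H⁺]·[F⁻] / [HF] = 6.27e-4.
([H⁺])·(0.0898) / (0.0722) = 6.27e-4
[H⁺] = 5.04e-4 mol/L

[H⁺] = 5.04e-4 mol/L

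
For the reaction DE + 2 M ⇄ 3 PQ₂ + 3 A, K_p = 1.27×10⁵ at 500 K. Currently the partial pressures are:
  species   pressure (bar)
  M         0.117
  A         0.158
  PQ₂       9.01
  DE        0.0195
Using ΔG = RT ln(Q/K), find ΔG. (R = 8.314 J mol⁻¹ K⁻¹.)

ΔG = -10.2 kJ/mol

Q_p = P(PQ₂)³·P(A)³ / (P(DE)·P(M)²) = (9.01)³·(0.158)³ / ((0.0195)·(0.117)²) = 10800
ΔG = RT ln(Q_p/K_p) = (8.314 J mol⁻¹ K⁻¹)(500 K) × ln(10800/1.27×10⁵)
   = (4.157 kJ/mol)(-2.465) = -10.2 kJ/mol
ΔG < 0, so the forward reaction is spontaneous (proceeds forward).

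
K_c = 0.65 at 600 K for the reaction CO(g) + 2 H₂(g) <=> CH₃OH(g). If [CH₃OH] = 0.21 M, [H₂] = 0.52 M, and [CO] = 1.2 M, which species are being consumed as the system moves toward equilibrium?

Q_c = [CH₃OH] / ([CO]·[H₂]²) = (0.21) / ((1.2)·(0.52)²) = 0.65
Q_c = 0.65 = K_c; the system is at equilibrium.

none (at equilibrium)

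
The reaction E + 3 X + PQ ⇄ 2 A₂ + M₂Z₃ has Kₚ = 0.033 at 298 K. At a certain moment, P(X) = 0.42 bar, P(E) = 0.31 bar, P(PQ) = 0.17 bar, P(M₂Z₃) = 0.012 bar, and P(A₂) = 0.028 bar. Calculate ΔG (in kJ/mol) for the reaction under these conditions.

ΔG = -6.48 kJ/mol

Qₚ = P(A₂)²·P(M₂Z₃) / (P(E)·P(X)³·P(PQ)) = (0.028)²·(0.012) / ((0.31)·(0.42)³·(0.17)) = 0.00241
ΔG = RT ln(Qₚ/Kₚ) = (8.314 J mol⁻¹ K⁻¹)(298 K) × ln(0.00241/0.033)
   = (2.478 kJ/mol)(-2.617) = -6.48 kJ/mol
ΔG < 0, so the forward reaction is spontaneous (proceeds forward).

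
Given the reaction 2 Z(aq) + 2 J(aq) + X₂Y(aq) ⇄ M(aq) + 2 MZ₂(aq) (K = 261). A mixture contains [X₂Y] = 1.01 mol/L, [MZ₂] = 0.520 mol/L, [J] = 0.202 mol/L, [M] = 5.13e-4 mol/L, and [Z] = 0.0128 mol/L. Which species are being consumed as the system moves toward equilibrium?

Z, J, X₂Y (reactants)

Q = [M]·[MZ₂]² / ([Z]²·[J]²·[X₂Y]) = (5.13e-4)·(0.520)² / ((0.0128)²·(0.202)²·(1.01)) = 20.5
Q = 20.5 < K = 261: net forward reaction.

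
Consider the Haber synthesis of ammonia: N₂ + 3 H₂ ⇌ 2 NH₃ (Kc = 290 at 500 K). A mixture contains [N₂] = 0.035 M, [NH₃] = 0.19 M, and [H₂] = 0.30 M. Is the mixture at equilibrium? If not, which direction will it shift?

Qc = [NH₃]² / ([N₂]·[H₂]³) = (0.19)² / ((0.035)·(0.30)³) = 38
Qc = 38 < Kc = 290: net forward reaction.

no; Q < K, reaction proceeds forward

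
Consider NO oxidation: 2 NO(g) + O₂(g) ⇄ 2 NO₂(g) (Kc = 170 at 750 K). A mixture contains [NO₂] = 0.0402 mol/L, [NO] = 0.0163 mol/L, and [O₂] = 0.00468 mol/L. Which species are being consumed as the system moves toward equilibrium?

NO₂ (products)

Qc = [NO₂]² / ([NO]²·[O₂]) = (0.0402)² / ((0.0163)²·(0.00468)) = 1300
Qc = 1300 > Kc = 170: net reverse reaction.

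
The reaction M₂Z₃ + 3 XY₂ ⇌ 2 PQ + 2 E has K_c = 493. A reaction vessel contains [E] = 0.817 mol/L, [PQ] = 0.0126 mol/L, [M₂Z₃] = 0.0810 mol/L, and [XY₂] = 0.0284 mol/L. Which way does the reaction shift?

Q_c = [PQ]²·[E]² / ([M₂Z₃]·[XY₂]³) = (0.0126)²·(0.817)² / ((0.0810)·(0.0284)³) = 57.1
Q_c = 57.1 < K_c = 493, so the forward reaction proceeds.

to the right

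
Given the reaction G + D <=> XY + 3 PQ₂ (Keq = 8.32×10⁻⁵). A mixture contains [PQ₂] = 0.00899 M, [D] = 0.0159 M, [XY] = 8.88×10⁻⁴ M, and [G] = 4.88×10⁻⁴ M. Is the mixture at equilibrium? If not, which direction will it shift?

yes, at equilibrium

Q = [XY]·[PQ₂]³ / ([G]·[D]) = (8.88×10⁻⁴)·(0.00899)³ / ((4.88×10⁻⁴)·(0.0159)) = 8.32×10⁻⁵
Q = 8.32×10⁻⁵ = Keq; the system is at equilibrium.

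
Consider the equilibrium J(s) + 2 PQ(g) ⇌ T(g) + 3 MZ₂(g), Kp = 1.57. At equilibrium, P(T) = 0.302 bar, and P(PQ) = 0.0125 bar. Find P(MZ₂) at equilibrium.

(J is a pure solid — omitted from Kp.)
At equilibrium, Kp = P(T)·P(MZ₂)³ / P(PQ)² = 1.57.
(0.302)·(P(MZ₂))³ / (0.0125)² = 1.57
P(MZ₂)³ = 8.12×10⁻⁴ ⇒ P(MZ₂) = 0.0933 bar

P(MZ₂) = 0.0933 bar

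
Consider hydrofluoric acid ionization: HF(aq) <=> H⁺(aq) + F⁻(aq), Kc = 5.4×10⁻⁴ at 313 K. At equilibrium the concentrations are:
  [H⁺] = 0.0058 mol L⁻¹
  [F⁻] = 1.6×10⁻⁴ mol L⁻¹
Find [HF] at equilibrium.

At equilibrium, Kc = [H⁺]·[F⁻] / [HF] = 5.4×10⁻⁴.
(0.0058)·(1.6×10⁻⁴) / ([HF]) = 5.4×10⁻⁴
[HF] = 0.00172 = 0.0017 mol L⁻¹

[HF] = 0.0017 mol L⁻¹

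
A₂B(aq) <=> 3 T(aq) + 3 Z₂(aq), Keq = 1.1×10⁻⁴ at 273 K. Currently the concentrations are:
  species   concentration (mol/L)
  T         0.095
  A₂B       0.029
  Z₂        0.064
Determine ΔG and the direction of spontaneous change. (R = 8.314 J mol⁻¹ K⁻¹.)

ΔG = -6.02 kJ/mol; the forward reaction is spontaneous

Q = [T]³·[Z₂]³ / [A₂B] = (0.095)³·(0.064)³ / (0.029) = 7.75×10⁻⁶
ΔG = RT ln(Q/Keq) = (8.314 J mol⁻¹ K⁻¹)(273 K) × ln(7.75×10⁻⁶/1.1×10⁻⁴)
   = (2.270 kJ/mol)(-2.653) = -6.02 kJ/mol
ΔG < 0, so the forward reaction is spontaneous (proceeds forward).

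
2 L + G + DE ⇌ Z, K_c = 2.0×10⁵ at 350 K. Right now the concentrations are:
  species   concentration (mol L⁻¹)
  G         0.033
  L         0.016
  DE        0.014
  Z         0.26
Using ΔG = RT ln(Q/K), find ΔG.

ΔG = 6.98 kJ/mol

Q_c = [Z] / ([L]²·[G]·[DE]) = (0.26) / ((0.016)²·(0.033)·(0.014)) = 2.20×10⁶
ΔG = RT ln(Q_c/K_c) = (8.314 J mol⁻¹ K⁻¹)(350 K) × ln(2.20×10⁶/2.0×10⁵)
   = (2.910 kJ/mol)(2.398) = 6.98 kJ/mol
ΔG > 0, so the forward reaction is non-spontaneous (proceeds in reverse).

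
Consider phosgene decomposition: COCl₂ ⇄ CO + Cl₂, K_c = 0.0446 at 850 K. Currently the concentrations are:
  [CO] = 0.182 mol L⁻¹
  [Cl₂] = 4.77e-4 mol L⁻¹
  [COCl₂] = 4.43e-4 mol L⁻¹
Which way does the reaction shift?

Q_c = [CO]·[Cl₂] / [COCl₂] = (0.182)·(4.77e-4) / (4.43e-4) = 0.196
Q_c = 0.196 > K_c = 0.0446, so the reverse reaction proceeds.

to the left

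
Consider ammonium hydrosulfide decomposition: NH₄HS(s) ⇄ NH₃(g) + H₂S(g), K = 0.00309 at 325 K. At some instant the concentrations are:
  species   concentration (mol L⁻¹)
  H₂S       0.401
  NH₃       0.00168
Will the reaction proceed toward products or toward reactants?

(NH₄HS is a pure solid — omitted from Q.)
Q = [NH₃]·[H₂S] = (0.00168)·(0.401) = 6.74e-4
Q = 6.74e-4 < K = 0.00309, so the forward reaction proceeds.

to the right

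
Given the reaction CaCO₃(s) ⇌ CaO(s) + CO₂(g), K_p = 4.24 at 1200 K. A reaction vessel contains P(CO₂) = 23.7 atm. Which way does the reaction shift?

(CaCO₃, CaO are pure solids — omitted from Q_p.)
Q_p = P(CO₂) = 23.7
Q_p = 23.7 > K_p = 4.24, so the reverse reaction proceeds.

in the reverse direction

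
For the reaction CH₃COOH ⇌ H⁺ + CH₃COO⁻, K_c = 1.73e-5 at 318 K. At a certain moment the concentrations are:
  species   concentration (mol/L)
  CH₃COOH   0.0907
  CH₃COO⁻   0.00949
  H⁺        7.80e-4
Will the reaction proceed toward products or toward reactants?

in the reverse direction

Q_c = [H⁺]·[CH₃COO⁻] / [CH₃COOH] = (7.80e-4)·(0.00949) / (0.0907) = 8.16e-5
Q_c = 8.16e-5 > K_c = 1.73e-5, so the reverse reaction proceeds.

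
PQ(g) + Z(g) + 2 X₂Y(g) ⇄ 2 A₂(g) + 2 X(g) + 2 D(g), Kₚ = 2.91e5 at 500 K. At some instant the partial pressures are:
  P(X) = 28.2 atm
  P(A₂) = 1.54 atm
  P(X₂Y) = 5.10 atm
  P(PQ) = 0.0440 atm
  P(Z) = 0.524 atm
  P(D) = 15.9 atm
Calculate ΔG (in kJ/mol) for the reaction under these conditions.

Qₚ = P(A₂)²·P(X)²·P(D)² / (P(PQ)·P(Z)·P(X₂Y)²) = (1.54)²·(28.2)²·(15.9)² / ((0.0440)·(0.524)·(5.10)²) = 7.95e5
ΔG = RT ln(Qₚ/Kₚ) = (8.314 J mol⁻¹ K⁻¹)(500 K) × ln(7.95e5/2.91e5)
   = (4.157 kJ/mol)(1.005) = 4.18 kJ/mol
ΔG > 0, so the forward reaction is non-spontaneous (proceeds in reverse).

ΔG = 4.18 kJ/mol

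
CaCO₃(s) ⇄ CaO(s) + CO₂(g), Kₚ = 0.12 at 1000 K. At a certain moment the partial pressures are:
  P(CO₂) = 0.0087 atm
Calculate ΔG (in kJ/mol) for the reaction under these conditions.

(CaCO₃, CaO are pure solids — omitted from Qₚ.)
Qₚ = P(CO₂) = 0.00870
ΔG = RT ln(Qₚ/Kₚ) = (8.314 J mol⁻¹ K⁻¹)(1000 K) × ln(0.00870/0.12)
   = (8.314 kJ/mol)(-2.624) = -21.8 kJ/mol
ΔG < 0, so the forward reaction is spontaneous (proceeds forward).

ΔG = -21.8 kJ/mol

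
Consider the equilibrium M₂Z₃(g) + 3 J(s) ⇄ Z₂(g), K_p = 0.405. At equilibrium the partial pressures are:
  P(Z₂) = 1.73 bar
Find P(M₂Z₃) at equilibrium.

P(M₂Z₃) = 4.27 bar

(J is a pure solid — omitted from K_p.)
At equilibrium, K_p = P(Z₂) / P(M₂Z₃) = 0.405.
(1.73) / (P(M₂Z₃)) = 0.405
P(M₂Z₃) = 4.27 bar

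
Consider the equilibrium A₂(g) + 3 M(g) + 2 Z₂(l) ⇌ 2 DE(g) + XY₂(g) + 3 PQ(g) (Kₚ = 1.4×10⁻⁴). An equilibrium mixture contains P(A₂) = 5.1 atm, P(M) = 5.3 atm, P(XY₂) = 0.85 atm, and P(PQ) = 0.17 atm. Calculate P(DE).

(Z₂ is a pure liquid — omitted from Kₚ.)
At equilibrium, Kₚ = P(DE)²·P(XY₂)·P(PQ)³ / (P(A₂)·P(M)³) = 1.4×10⁻⁴.
(P(DE))²·(0.85)·(0.17)³ / ((5.1)·(5.3)³) = 1.4×10⁻⁴
P(DE)² = 25.5 ⇒ P(DE) = 5.0 atm

P(DE) = 5.0 atm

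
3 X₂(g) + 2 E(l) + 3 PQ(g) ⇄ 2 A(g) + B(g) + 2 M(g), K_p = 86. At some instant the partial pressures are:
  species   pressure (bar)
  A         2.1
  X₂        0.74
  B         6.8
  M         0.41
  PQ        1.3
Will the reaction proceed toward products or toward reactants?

forward (toward products)

(E is a pure liquid — omitted from Q_p.)
Q_p = P(A)²·P(B)·P(M)² / (P(X₂)³·P(PQ)³) = (2.1)²·(6.8)·(0.41)² / ((0.74)³·(1.3)³) = 5.7
Q_p = 5.7 < K_p = 86, so the forward reaction proceeds.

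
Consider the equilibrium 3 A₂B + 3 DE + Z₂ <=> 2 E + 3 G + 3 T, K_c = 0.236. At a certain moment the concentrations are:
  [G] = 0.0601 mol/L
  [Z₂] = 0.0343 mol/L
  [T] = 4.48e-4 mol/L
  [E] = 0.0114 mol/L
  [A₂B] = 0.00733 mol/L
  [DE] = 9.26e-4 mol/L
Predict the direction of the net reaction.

at equilibrium

Q_c = [E]²·[G]³·[T]³ / ([A₂B]³·[DE]³·[Z₂]) = (0.0114)²·(0.0601)³·(4.48e-4)³ / ((0.00733)³·(9.26e-4)³·(0.0343)) = 0.236
Q_c = 0.236 = K_c, so the system is already at equilibrium.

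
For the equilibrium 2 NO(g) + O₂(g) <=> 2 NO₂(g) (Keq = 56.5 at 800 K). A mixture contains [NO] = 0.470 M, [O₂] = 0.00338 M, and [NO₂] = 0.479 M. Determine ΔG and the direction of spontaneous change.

Q = [NO₂]² / ([NO]²·[O₂]) = (0.479)² / ((0.470)²·(0.00338)) = 307
ΔG = RT ln(Q/Keq) = (8.314 J mol⁻¹ K⁻¹)(800 K) × ln(307/56.5)
   = (6.651 kJ/mol)(1.693) = 11.3 kJ/mol
ΔG > 0, so the forward reaction is non-spontaneous (proceeds in reverse).

ΔG = 11.3 kJ/mol; the forward reaction is non-spontaneous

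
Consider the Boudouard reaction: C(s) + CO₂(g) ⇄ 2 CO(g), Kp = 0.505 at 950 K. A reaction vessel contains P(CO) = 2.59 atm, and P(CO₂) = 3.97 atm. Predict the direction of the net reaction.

toward reactants

(C is a pure solid — omitted from Qp.)
Qp = P(CO)² / P(CO₂) = (2.59)² / (3.97) = 1.69
Qp = 1.69 > Kp = 0.505, so the reverse reaction proceeds.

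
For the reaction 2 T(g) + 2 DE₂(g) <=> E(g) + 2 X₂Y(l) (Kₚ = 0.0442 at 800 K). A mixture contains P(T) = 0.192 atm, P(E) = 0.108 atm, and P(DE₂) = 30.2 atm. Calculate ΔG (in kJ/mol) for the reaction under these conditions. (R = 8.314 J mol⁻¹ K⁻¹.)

ΔG = -17.4 kJ/mol

(X₂Y is a pure liquid — omitted from Qₚ.)
Qₚ = P(E) / (P(T)²·P(DE₂)²) = (0.108) / ((0.192)²·(30.2)²) = 0.00321
ΔG = RT ln(Qₚ/Kₚ) = (8.314 J mol⁻¹ K⁻¹)(800 K) × ln(0.00321/0.0442)
   = (6.651 kJ/mol)(-2.622) = -17.4 kJ/mol
ΔG < 0, so the forward reaction is spontaneous (proceeds forward).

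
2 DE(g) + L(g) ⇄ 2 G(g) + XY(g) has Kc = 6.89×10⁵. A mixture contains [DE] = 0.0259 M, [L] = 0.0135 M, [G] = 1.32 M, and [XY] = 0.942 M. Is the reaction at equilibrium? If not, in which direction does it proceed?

Qc = [G]²·[XY] / ([DE]²·[L]) = (1.32)²·(0.942) / ((0.0259)²·(0.0135)) = 1.81×10⁵
Qc = 1.81×10⁵ < Kc = 6.89×10⁵, so the forward reaction proceeds.

forward (toward products)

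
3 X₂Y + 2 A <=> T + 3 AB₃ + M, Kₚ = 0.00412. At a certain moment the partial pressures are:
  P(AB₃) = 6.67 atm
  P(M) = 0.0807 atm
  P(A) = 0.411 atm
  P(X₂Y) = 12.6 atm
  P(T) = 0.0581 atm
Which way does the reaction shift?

Qₚ = P(T)·P(AB₃)³·P(M) / (P(X₂Y)³·P(A)²) = (0.0581)·(6.67)³·(0.0807) / ((12.6)³·(0.411)²) = 0.00412
Qₚ = 0.00412 = Kₚ, so the system is already at equilibrium.

no net change (already at equilibrium)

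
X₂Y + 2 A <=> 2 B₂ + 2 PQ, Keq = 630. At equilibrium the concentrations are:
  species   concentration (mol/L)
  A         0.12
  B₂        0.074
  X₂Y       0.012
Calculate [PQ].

[PQ] = 4.5 mol/L

At equilibrium, Keq = [B₂]²·[PQ]² / ([X₂Y]·[A]²) = 630.
(0.074)²·([PQ])² / ((0.012)·(0.12)²) = 630
[PQ]² = 19.9 ⇒ [PQ] = 4.5 mol/L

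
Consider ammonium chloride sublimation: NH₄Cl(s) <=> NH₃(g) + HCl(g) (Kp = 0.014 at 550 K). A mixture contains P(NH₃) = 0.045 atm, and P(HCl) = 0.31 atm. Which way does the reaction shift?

neither direction; the system is at equilibrium

(NH₄Cl is a pure solid — omitted from Qp.)
Qp = P(NH₃)·P(HCl) = (0.045)·(0.31) = 0.014
Qp = 0.014 = Kp, so the system is already at equilibrium.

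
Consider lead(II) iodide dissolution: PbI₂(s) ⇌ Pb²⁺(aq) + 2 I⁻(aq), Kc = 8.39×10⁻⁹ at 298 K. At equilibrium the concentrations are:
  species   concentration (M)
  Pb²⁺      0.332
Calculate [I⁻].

(PbI₂ is a pure solid — omitted from Kc.)
At equilibrium, Kc = [Pb²⁺]·[I⁻]² = 8.39×10⁻⁹.
(0.332)·([I⁻])² = 8.39×10⁻⁹
[I⁻]² = 2.53×10⁻⁸ ⇒ [I⁻] = 1.59×10⁻⁴ M

[I⁻] = 1.59×10⁻⁴ M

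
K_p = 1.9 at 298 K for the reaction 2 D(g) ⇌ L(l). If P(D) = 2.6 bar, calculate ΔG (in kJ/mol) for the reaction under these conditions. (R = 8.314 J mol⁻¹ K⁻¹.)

(L is a pure liquid — omitted from Q_p.)
Q_p = 1 / P(D)² = 1 / (2.6)² = 0.148
ΔG = RT ln(Q_p/K_p) = (8.314 J mol⁻¹ K⁻¹)(298 K) × ln(0.148/1.9)
   = (2.478 kJ/mol)(-2.552) = -6.32 kJ/mol
ΔG < 0, so the forward reaction is spontaneous (proceeds forward).

ΔG = -6.32 kJ/mol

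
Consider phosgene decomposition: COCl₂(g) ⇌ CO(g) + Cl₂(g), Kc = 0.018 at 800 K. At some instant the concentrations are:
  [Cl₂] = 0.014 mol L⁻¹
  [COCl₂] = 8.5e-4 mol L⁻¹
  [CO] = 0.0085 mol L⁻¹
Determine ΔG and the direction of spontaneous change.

Qc = [CO]·[Cl₂] / [COCl₂] = (0.0085)·(0.014) / (8.5e-4) = 0.140
ΔG = RT ln(Qc/Kc) = (8.314 J mol⁻¹ K⁻¹)(800 K) × ln(0.140/0.018)
   = (6.651 kJ/mol)(2.051) = 13.6 kJ/mol
ΔG > 0, so the forward reaction is non-spontaneous (proceeds in reverse).

ΔG = 13.6 kJ/mol; the forward reaction is non-spontaneous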